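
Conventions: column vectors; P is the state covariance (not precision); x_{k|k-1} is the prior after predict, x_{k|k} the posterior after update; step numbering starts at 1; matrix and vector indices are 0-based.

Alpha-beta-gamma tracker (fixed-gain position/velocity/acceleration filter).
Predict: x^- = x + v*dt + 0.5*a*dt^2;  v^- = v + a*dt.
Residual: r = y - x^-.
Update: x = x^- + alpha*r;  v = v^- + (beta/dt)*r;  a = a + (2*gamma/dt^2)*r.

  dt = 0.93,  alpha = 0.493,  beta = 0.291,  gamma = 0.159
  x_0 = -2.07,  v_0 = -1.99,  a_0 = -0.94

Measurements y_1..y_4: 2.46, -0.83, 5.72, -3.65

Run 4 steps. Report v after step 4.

v_post = 3.4751

step 1: x_pred=-4.3272  r=6.7872  x^+=-0.9811  v^+=-0.7405  a^+=1.5555
step 2: x_pred=-0.9971  r=0.1671  x^+=-0.9147  v^+=0.7584  a^+=1.6169
step 3: x_pred=0.4898  r=5.2302  x^+=3.0683  v^+=3.8987  a^+=3.5399
step 4: x_pred=8.2249  r=-11.8749  x^+=2.3706  v^+=3.4751  a^+=-0.8262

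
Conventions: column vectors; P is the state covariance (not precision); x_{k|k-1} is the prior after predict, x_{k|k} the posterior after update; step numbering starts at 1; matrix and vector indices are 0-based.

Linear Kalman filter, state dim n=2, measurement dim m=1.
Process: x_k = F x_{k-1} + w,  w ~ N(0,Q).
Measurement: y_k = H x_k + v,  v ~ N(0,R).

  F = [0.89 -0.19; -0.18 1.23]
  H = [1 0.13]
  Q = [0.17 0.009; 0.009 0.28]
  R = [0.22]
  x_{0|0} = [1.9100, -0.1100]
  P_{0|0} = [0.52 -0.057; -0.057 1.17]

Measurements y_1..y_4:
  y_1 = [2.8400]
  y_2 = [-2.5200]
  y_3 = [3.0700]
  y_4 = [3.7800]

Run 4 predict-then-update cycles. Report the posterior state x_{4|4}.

x_post = [3.9283, -6.3970]

step 1: x^-=[1.7208, -0.4791]  P^-=[0.6434 -0.4121; -0.4121 2.0922]  S=[0.7916]  K=[0.7451; -0.1770]  nu=[1.1815]  x^+=[2.6011, -0.6882]  P^+=[0.2039 -0.3077; -0.3077 2.0674]
step 2: x^-=[2.4458, -1.3147]  P^-=[0.5102 -0.8542; -0.8542 3.5506]  S=[0.5681]  K=[0.7026; -0.6910]  nu=[-4.7948]  x^+=[-0.9231, 1.9986]  P^+=[0.2298 -0.5783; -0.5783 3.2793]
step 3: x^-=[-1.2013, 2.6245]  P^-=[0.6660 -1.4471; -1.4471 5.5048]  S=[0.6028]  K=[0.7928; -1.2135]  nu=[3.9301]  x^+=[1.9144, -2.1447]  P^+=[0.2871 -0.8672; -0.8672 4.6172]
step 4: x^-=[2.1113, -2.9825]  P^-=[0.8574 -2.0950; -2.0950 7.6587]  S=[0.6621]  K=[0.8836; -1.6604]  nu=[2.0565]  x^+=[3.9283, -6.3970]  P^+=[0.3405 -1.1236; -1.1236 5.8333]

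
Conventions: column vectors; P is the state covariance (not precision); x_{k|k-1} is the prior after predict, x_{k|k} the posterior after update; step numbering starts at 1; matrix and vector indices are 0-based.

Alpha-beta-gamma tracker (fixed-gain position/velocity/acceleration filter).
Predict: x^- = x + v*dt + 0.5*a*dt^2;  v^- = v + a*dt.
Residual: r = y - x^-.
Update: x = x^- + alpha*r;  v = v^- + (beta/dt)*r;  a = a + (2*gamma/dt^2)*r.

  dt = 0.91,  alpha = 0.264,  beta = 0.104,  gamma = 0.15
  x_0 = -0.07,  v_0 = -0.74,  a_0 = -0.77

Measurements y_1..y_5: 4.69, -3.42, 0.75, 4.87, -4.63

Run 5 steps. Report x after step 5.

step 1: x_pred=-1.0622  r=5.7522  x^+=0.4564  v^+=-0.7833  a^+=1.3139
step 2: x_pred=0.2876  r=-3.7076  x^+=-0.6912  v^+=-0.0114  a^+=-0.0293
step 3: x_pred=-0.7137  r=1.4637  x^+=-0.3273  v^+=0.1292  a^+=0.5010
step 4: x_pred=-0.0022  r=4.8722  x^+=1.2840  v^+=1.1420  a^+=2.2661
step 5: x_pred=3.2615  r=-7.8915  x^+=1.1781  v^+=2.3022  a^+=-0.5928

x_post = 1.1781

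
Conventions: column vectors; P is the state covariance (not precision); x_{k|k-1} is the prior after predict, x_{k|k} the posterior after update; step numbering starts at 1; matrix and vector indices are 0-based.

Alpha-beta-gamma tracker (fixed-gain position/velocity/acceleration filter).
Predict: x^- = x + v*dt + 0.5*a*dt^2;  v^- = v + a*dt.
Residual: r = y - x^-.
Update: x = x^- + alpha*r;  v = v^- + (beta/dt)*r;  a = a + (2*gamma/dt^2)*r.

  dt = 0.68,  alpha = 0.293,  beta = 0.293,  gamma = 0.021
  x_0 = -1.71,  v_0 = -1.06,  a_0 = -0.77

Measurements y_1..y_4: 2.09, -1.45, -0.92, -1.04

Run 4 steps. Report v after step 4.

step 1: x_pred=-2.6088  r=4.6988  x^+=-1.2321  v^+=0.4410  a^+=-0.3432
step 2: x_pred=-1.0115  r=-0.4385  x^+=-1.1400  v^+=0.0187  a^+=-0.3830
step 3: x_pred=-1.2158  r=0.2958  x^+=-1.1291  v^+=-0.1143  a^+=-0.3562
step 4: x_pred=-1.2892  r=0.2492  x^+=-1.2162  v^+=-0.2491  a^+=-0.3335

v_post = -0.2491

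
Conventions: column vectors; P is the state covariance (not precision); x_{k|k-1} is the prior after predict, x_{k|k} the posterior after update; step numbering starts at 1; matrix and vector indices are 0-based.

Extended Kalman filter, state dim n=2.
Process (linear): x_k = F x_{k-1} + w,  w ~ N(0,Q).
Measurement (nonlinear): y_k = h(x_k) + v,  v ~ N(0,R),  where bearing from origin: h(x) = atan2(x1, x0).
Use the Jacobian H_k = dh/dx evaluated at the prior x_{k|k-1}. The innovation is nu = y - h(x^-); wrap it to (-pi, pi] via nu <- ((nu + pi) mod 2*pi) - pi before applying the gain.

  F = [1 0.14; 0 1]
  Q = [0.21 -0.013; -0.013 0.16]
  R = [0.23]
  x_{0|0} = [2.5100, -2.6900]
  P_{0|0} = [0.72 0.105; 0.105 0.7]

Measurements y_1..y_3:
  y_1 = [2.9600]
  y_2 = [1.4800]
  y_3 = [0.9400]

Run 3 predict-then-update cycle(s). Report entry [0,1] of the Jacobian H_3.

step 1: x^-=[2.1334, -2.6900]  P^-=[0.9731 0.1900; 0.1900 0.8600]  H_jac=[0.2282 0.1810]  S=[0.3245]  K=[0.7902; 0.6132]  nu=[-2.4229]  x^+=[0.2188, -4.1757]  P^+=[0.7705 0.0327; 0.0327 0.7380]
step 2: x^-=[-0.3658, -4.1757]  P^-=[1.0041 0.1231; 0.1231 0.8980]  H_jac=[0.2377 -0.0208]  S=[0.2859]  K=[0.8257; 0.0369]  nu=[3.1382]  x^+=[2.2255, -4.0599]  P^+=[0.8092 0.1143; 0.1143 0.8976]
step 3: x^-=[1.6571, -4.0599]  P^-=[1.0688 0.2270; 0.2270 1.0576]  H_jac=[0.2111 0.0862]  S=[0.2938]  K=[0.8348; 0.4734]  nu=[2.1233]  x^+=[3.4295, -3.0547]  P^+=[0.8641 0.1109; 0.1109 0.9917]

H_jac[0,1] = 0.0862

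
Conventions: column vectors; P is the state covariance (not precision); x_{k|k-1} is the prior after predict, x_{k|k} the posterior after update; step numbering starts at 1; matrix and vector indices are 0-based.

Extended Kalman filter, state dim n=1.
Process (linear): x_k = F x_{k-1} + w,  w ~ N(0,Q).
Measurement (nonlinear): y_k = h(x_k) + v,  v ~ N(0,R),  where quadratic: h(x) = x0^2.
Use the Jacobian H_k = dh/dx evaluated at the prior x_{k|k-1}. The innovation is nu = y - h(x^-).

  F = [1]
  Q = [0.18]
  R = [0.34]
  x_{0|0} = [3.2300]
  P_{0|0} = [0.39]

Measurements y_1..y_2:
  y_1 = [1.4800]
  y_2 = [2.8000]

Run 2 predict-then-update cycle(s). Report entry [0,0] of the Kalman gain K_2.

step 1: x^-=[3.2300]  P^-=[0.5700]  H_jac=[6.4600]  S=[24.1270]  K=[0.1526]  nu=[-8.9529]  x^+=[1.8636]  P^+=[0.0080]
step 2: x^-=[1.8636]  P^-=[0.1880]  H_jac=[3.7273]  S=[2.9522]  K=[0.2374]  nu=[-0.6731]  x^+=[1.7038]  P^+=[0.0217]

K[0,0] = 0.2374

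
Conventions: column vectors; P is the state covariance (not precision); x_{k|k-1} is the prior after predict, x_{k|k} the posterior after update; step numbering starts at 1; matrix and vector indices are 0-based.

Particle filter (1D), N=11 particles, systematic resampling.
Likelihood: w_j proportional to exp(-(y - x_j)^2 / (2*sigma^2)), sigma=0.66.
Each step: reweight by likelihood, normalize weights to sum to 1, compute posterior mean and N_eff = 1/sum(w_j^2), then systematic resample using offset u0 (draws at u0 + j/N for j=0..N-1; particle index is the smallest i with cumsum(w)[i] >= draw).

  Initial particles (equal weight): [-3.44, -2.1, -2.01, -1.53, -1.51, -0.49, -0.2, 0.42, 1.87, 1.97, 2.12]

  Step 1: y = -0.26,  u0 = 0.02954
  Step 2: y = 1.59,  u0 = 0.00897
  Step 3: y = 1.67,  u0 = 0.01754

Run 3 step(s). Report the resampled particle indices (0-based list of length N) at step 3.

step 1: w=[0.0000, 0.0071, 0.0102, 0.0540, 0.0572, 0.3235, 0.3423, 0.2022, 0.0019, 0.0011, 0.0005]  mean=-0.3395  Neff=3.7166  idx=[3, 4, 5, 5, 5, 6, 6, 6, 6, 7, 7]
step 2: w=[0.0000, 0.0000, 0.0130, 0.0130, 0.0130, 0.0470, 0.0470, 0.0470, 0.0470, 0.3865, 0.3865]  mean=0.2679  Neff=3.2458  idx=[2, 6, 8, 9, 9, 9, 9, 10, 10, 10, 10]
step 3: w=[0.0034, 0.0132, 0.0132, 0.1213, 0.1213, 0.1213, 0.1213, 0.1213, 0.1213, 0.1213, 0.1213]  mean=0.4005  Neff=8.4728  idx=[2, 3, 4, 5, 5, 6, 7, 8, 8, 9, 10]

resampled_idx = [2, 3, 4, 5, 5, 6, 7, 8, 8, 9, 10]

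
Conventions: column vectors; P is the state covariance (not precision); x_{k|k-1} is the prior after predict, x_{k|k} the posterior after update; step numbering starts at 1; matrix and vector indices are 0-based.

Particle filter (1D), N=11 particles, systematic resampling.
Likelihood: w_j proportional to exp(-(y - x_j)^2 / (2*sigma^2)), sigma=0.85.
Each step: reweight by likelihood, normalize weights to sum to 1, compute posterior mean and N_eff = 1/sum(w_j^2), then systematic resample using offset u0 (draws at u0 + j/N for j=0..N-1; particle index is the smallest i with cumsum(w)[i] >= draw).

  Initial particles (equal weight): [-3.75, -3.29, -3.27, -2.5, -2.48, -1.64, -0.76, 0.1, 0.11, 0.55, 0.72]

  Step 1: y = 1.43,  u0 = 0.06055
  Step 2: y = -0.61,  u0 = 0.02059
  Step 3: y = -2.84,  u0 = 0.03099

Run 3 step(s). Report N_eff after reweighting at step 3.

step 1: w=[0.0000, 0.0000, 0.0000, 0.0000, 0.0000, 0.0008, 0.0188, 0.1530, 0.1558, 0.3045, 0.3671]  mean=0.4486  Neff=3.6297  idx=[7, 7, 8, 9, 9, 9, 9, 10, 10, 10, 10]
step 2: w=[0.1451, 0.1451, 0.1437, 0.0811, 0.0811, 0.0811, 0.0811, 0.0605, 0.0605, 0.0605, 0.0605]  mean=0.3973  Neff=9.6467  idx=[0, 0, 1, 2, 2, 3, 4, 5, 6, 8, 9]
step 3: w=[0.1786, 0.1786, 0.1786, 0.1714, 0.1714, 0.0249, 0.0249, 0.0249, 0.0249, 0.0110, 0.0110]  mean=0.1618  Neff=6.3634  idx=[0, 0, 1, 1, 2, 2, 3, 3, 4, 4, 7]

N_eff = 6.3634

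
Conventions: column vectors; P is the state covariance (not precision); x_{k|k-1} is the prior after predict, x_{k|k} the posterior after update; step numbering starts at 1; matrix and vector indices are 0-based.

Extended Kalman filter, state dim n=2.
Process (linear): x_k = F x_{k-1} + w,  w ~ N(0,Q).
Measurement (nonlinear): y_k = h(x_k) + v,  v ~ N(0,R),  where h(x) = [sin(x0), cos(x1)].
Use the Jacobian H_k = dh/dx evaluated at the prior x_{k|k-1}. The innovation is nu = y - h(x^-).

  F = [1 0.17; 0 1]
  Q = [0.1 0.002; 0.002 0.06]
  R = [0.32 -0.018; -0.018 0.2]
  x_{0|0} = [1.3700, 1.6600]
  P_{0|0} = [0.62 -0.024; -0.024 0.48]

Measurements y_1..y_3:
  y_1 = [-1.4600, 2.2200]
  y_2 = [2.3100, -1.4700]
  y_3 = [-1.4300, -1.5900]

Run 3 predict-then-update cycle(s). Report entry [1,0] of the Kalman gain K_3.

K[1,0] = 0.0405

step 1: x^-=[1.6522, 1.6600]  P^-=[0.7257 0.0596; 0.0596 0.5400]  H_jac=[-0.0813 0.0000; 0.0000 -0.9960]  S=[0.3248 -0.0132; -0.0132 0.7357]  K=[-0.1851 -0.0840; -0.0446 -0.7319]  nu=[-2.4567, 2.3091]  x^+=[1.9129, 0.0796]  P^+=[0.7098 0.0135; 0.0135 0.1462]
step 2: x^-=[1.9265, 0.0796]  P^-=[0.8186 0.0404; 0.0404 0.2062]  H_jac=[-0.3482 0.0000; 0.0000 -0.0796]  S=[0.4193 -0.0169; -0.0169 0.2013]  K=[-0.6829 -0.0732; -0.0369 -0.0846]  nu=[1.3726, -2.4668]  x^+=[1.1698, 0.2376]  P^+=[0.6237 0.0296; 0.0296 0.2042]
step 3: x^-=[1.2102, 0.2376]  P^-=[0.7397 0.0663; 0.0663 0.2642]  H_jac=[0.3528 0.0000; 0.0000 -0.2354]  S=[0.4121 -0.0235; -0.0235 0.2146]  K=[0.6331 -0.0034; 0.0405 -0.2853]  nu=[-2.3657, -2.5619]  x^+=[-0.2790, 0.8728]  P^+=[0.5744 0.0513; 0.0513 0.2456]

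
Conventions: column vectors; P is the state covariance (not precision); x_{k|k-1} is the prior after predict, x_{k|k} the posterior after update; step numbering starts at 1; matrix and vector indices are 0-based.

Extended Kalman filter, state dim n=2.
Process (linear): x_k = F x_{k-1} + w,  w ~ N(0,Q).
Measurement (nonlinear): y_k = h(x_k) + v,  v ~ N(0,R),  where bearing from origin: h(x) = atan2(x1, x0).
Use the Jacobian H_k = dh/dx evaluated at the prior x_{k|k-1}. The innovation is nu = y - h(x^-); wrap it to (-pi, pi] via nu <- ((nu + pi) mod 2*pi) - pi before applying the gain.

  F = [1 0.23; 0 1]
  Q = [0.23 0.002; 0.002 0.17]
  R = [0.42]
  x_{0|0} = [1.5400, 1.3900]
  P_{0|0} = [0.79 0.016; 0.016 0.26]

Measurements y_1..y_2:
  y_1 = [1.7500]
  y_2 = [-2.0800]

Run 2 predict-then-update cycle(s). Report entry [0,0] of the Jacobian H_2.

step 1: x^-=[1.8597, 1.3900]  P^-=[1.0411 0.0778; 0.0778 0.4300]  H_jac=[-0.2579 0.3450]  S=[0.5266]  K=[-0.4589; 0.2436]  nu=[1.1081]  x^+=[1.3512, 1.6600]  P^+=[0.9302 0.1367; 0.1367 0.3987]
step 2: x^-=[1.7330, 1.6600]  P^-=[1.2442 0.2304; 0.2304 0.5687]  H_jac=[-0.2882 0.3009]  S=[0.5349]  K=[-0.5409; 0.1958]  nu=[-2.8439]  x^+=[3.2711, 1.1031]  P^+=[1.0877 0.2870; 0.2870 0.5482]

H_jac[0,0] = -0.2882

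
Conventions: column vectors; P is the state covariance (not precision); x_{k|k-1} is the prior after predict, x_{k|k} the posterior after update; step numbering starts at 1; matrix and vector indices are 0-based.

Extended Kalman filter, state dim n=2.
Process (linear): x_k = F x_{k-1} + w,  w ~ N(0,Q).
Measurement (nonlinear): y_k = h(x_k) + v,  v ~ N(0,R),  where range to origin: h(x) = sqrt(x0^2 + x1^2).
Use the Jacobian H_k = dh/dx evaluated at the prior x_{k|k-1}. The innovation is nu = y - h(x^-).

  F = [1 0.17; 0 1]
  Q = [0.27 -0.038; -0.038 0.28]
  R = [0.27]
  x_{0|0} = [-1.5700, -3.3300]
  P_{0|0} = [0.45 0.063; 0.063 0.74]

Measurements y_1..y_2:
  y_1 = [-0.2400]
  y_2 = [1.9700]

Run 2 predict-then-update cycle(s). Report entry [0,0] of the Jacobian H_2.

H_jac[0,0] = -0.7912

step 1: x^-=[-2.1361, -3.3300]  P^-=[0.7628 0.1508; 0.1508 1.0200]  H_jac=[-0.5399 -0.8417]  S=[1.3521]  K=[-0.3985; -0.6952]  nu=[-4.1962]  x^+=[-0.4639, -0.4128]  P^+=[0.5481 -0.2238; -0.2238 0.3665]
step 2: x^-=[-0.5341, -0.4128]  P^-=[0.7526 -0.1995; -0.1995 0.6465]  H_jac=[-0.7912 -0.6115]  S=[0.7899]  K=[-0.5994; -0.3007]  nu=[1.2950]  x^+=[-1.3104, -0.8022]  P^+=[0.4688 -0.3419; -0.3419 0.5751]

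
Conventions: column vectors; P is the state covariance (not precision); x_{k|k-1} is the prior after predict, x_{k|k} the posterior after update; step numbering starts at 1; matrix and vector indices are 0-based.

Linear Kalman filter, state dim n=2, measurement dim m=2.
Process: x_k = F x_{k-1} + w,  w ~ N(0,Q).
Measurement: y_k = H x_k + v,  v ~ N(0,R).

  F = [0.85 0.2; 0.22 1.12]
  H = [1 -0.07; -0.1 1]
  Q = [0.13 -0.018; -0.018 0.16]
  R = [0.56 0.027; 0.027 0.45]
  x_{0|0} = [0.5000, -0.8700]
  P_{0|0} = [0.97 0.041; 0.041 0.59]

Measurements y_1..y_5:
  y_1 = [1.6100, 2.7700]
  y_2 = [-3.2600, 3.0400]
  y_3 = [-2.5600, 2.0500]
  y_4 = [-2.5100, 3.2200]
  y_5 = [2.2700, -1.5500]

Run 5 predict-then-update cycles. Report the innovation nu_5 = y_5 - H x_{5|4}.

step 1: x^-=[0.2510, -0.8644]  P^-=[0.8684 0.3364; 0.3364 0.9672]  S=[1.3860 0.2112; 0.2112 1.3587]  K=[0.5957 0.0911; 0.0913 0.6730]  nu=[1.2985, 3.6595]  x^+=[1.3578, 1.7169]  P^+=[0.3424 0.0913; 0.0913 0.3144]
step 2: x^-=[1.4975, 2.2216]  P^-=[0.4210 0.2074; 0.2074 0.6160]  S=[0.9550 0.1506; 0.1506 1.0287]  K=[0.4098 0.1007; 0.0827 0.5665]  nu=[-4.6020, 0.9681]  x^+=[-0.2908, 2.3896]  P^+=[0.2378 0.0802; 0.0802 0.2652]
step 3: x^-=[0.2307, 2.6124]  P^-=[0.3397 0.1657; 0.1657 0.5437]  S=[0.8791 0.1218; 0.1218 0.9639]  K=[0.3606 0.0911; 0.0706 0.5379]  nu=[-2.6079, -0.5394]  x^+=[-0.7587, 2.1381]  P^+=[0.2094 0.0717; 0.0717 0.2511]
step 4: x^-=[-0.2172, 2.2277]  P^-=[0.3157 0.1488; 0.1488 0.5205]  S=[0.8574 0.1088; 0.1088 0.9439]  K=[0.3453 0.0844; 0.0640 0.5283]  nu=[-2.1368, 0.9705]  x^+=[-0.8733, 2.6037]  P^+=[0.2004 0.0673; 0.0673 0.2462]
step 5: x^-=[-0.2215, 2.7240]  P^-=[0.3075 0.1417; 0.1417 0.5117]  S=[0.8502 0.1031; 0.1031 0.9364]  K=[0.3402 0.0810; 0.0609 0.5246]  nu=[2.6822, -4.2962]  x^+=[0.3430, 0.6336]  P^+=[0.1973 0.0654; 0.0654 0.2442]

innov = [2.6822, -4.2962]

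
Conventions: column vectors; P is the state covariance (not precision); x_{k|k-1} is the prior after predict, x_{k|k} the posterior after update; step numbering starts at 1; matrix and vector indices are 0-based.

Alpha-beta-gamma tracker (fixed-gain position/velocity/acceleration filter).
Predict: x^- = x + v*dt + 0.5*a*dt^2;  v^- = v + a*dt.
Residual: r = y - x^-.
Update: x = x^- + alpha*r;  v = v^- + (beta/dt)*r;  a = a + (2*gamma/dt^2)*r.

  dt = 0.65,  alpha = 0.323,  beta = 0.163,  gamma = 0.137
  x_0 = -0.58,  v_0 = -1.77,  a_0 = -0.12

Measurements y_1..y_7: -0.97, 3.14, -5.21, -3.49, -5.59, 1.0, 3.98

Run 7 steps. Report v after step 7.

v_post = -0.8994

step 1: x_pred=-1.7559  r=0.7859  x^+=-1.5020  v^+=-1.6509  a^+=0.3896
step 2: x_pred=-2.4928  r=5.6328  x^+=-0.6734  v^+=0.0149  a^+=4.0426
step 3: x_pred=0.1903  r=-5.4003  x^+=-1.5540  v^+=1.2884  a^+=0.5405
step 4: x_pred=-0.6024  r=-2.8876  x^+=-1.5351  v^+=0.9155  a^+=-1.3322
step 5: x_pred=-1.2214  r=-4.3686  x^+=-2.6325  v^+=-1.0459  a^+=-4.1653
step 6: x_pred=-4.1922  r=5.1922  x^+=-2.5151  v^+=-2.4513  a^+=-0.7980
step 7: x_pred=-4.2771  r=8.2571  x^+=-1.6100  v^+=-0.8994  a^+=4.5568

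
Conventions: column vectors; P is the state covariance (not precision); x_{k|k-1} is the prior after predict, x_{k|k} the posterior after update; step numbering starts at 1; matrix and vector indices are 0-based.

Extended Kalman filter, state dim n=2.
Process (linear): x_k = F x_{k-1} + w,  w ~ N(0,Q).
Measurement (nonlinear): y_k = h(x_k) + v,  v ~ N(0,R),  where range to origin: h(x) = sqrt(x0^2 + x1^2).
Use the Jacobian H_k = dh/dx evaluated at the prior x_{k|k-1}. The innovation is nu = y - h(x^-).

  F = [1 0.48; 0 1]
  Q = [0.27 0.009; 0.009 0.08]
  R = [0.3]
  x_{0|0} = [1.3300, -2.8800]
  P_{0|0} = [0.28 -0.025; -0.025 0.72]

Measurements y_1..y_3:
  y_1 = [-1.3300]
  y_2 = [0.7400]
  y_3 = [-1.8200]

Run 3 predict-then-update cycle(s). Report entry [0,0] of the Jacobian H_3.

step 1: x^-=[-0.0524, -2.8800]  P^-=[0.6919 0.3296; 0.3296 0.8000]  H_jac=[-0.0182 -0.9998]  S=[1.1120]  K=[-0.3077; -0.7247]  nu=[-4.2105]  x^+=[1.2431, 0.1714]  P^+=[0.5866 0.0816; 0.0816 0.2160]
step 2: x^-=[1.3254, 0.1714]  P^-=[0.9848 0.1943; 0.1943 0.2960]  H_jac=[0.9917 0.1283]  S=[1.3229]  K=[0.7571; 0.1744]  nu=[-0.5964]  x^+=[0.8738, 0.0674]  P^+=[0.2265 0.0197; 0.0197 0.2557]
step 3: x^-=[0.9062, 0.0674]  P^-=[0.5743 0.1514; 0.1514 0.3357]  H_jac=[0.9972 0.0742]  S=[0.8954]  K=[0.6522; 0.1965]  nu=[-2.7287]  x^+=[-0.8734, -0.4687]  P^+=[0.1935 0.0367; 0.0367 0.3012]

H_jac[0,0] = 0.9972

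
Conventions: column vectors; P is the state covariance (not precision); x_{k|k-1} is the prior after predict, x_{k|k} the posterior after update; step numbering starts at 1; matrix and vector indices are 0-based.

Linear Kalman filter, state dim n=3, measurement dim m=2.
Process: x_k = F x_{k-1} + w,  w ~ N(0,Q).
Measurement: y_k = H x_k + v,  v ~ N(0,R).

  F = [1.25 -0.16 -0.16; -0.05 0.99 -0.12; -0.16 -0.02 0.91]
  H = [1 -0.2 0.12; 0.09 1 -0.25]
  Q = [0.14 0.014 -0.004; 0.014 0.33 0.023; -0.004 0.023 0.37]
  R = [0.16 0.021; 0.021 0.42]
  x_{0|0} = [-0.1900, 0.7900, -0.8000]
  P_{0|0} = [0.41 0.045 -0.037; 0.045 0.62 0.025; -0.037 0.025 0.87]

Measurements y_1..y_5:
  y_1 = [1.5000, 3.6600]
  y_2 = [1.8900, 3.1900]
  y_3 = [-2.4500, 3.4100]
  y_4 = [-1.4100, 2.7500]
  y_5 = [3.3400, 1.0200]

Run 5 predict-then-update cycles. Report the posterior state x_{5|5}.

x_post = [2.2824, 0.9575, -2.1184]

step 1: x^-=[-0.2359, 0.8876, -0.7134]  P^-=[0.8168 -0.0353 -0.2573; -0.0353 0.9404 -0.0645; -0.2573 -0.0645 1.1113]  S=[0.9859 -0.1110; -0.1110 1.4739]  K=[0.8191 0.1312; -0.1630 0.6345; -0.1417 -0.2587]  nu=[1.9990, 2.6153]  x^+=[1.7448, 2.2212, -1.6731]  P^+=[0.1538 0.0289 -0.1184; 0.0289 0.2978 0.1493; -0.1184 0.1493 1.0011]
step 2: x^-=[2.0933, 2.3126, -1.8461]  P^-=[0.4570 0.0084 -0.3385; 0.0084 0.5969 0.0425; -0.3385 0.0425 1.2323]  S=[0.5720 0.0023; 0.0023 1.0932]  K=[0.7245 0.1213; -0.1872 0.5374; -0.3470 -0.2701]  nu=[0.4808, 0.2275]  x^+=[2.4692, 2.3448, -2.0744]  P^+=[0.1403 0.0139 -0.1583; 0.0139 0.2616 0.1643; -0.1583 0.1643 1.0832]
step 3: x^-=[3.0432, 2.4469, -2.3297]  P^-=[0.4597 0.0016 -0.3965; 0.0016 0.5600 0.0510; -0.3965 0.0510 1.3109]  S=[0.5628 0.0161; 0.0161 1.0583]  K=[0.7283 0.1232; -0.2002 0.5203; -0.4348 -0.2885]  nu=[-4.7243, 0.1068]  x^+=[-0.3842, 3.4484, -0.3063]  P^+=[0.1423 0.0101 -0.1764; 0.0101 0.2543 0.1636; -0.1764 0.1636 1.1123]
step 4: x^-=[-0.9830, 3.4699, -0.2862]  P^-=[0.4722 0.0010 -0.4221; 0.0010 0.5536 0.0485; -0.4221 0.0485 1.3403]  S=[0.5696 0.0228; 0.0228 1.0562]  K=[0.7347 0.1253; -0.2030 0.5172; -0.4637 -0.2973]  nu=[0.3013, -0.7029]  x^+=[-0.8497, 3.0451, -0.2170]  P^+=[0.1440 0.0095 -0.1823; 0.0095 0.2524 0.1614; -0.1823 0.1614 1.1182]
step 5: x^-=[-1.5146, 3.0832, -0.1224]  P^-=[0.4774 0.0018 -0.4299; 0.0018 0.5524 0.0461; -0.4299 0.0461 1.3471]  S=[0.5729 0.0255; 0.0255 1.0571]  K=[0.7372 0.1262; -0.2031 0.5167; -0.4710 -0.3002]  nu=[5.4859, -1.9575]  x^+=[2.2824, 0.9575, -2.1184]  P^+=[0.1446 0.0095 -0.1838; 0.0095 0.2519 0.1599; -0.1838 0.1599 1.1175]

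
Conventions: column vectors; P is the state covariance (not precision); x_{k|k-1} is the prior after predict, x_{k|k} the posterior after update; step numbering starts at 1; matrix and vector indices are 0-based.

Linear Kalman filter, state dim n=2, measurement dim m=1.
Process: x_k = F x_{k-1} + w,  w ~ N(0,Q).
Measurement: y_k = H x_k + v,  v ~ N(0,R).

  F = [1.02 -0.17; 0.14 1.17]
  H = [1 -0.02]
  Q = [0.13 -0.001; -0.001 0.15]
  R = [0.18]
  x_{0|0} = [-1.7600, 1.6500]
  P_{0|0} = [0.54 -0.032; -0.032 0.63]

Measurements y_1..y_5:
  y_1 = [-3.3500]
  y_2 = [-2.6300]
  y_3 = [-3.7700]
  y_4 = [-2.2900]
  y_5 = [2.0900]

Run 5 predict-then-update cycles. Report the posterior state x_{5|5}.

step 1: x^-=[-2.0757, 1.6841]  P^-=[0.7211 -0.0866; -0.0866 1.0125]  S=[0.9050]  K=[0.7987; -0.1181]  nu=[-1.2406]  x^+=[-3.0666, 1.8306]  P^+=[0.1437 -0.0013; -0.0013 0.9999]
step 2: x^-=[-3.4392, 1.7125]  P^-=[0.3089 -0.1808; -0.1808 1.5212]  S=[0.4967]  K=[0.6291; -0.4253]  nu=[0.8434]  x^+=[-2.9086, 1.3538]  P^+=[0.1123 -0.0479; -0.0479 1.4313]
step 3: x^-=[-3.1969, 1.1767]  P^-=[0.3048 -0.3257; -0.3257 2.0958]  S=[0.4987]  K=[0.6243; -0.7372]  nu=[-0.5496]  x^+=[-3.5400, 1.5819]  P^+=[0.1104 -0.0962; -0.0962 1.8248]
step 4: x^-=[-3.8797, 1.3552]  P^-=[0.3310 -0.4607; -0.4607 2.6186]  S=[0.5305]  K=[0.6413; -0.9672]  nu=[1.6168]  x^+=[-2.8428, -0.2085]  P^+=[0.1128 -0.1316; -0.1316 2.1224]
step 5: x^-=[-2.8642, -0.6419]  P^-=[0.3544 -0.5610; -0.5610 3.0145]  S=[0.5580]  K=[0.6552; -1.1134]  nu=[4.9413]  x^+=[0.3732, -6.1438]  P^+=[0.1148 -0.1540; -0.1540 2.3227]

x_post = [0.3732, -6.1438]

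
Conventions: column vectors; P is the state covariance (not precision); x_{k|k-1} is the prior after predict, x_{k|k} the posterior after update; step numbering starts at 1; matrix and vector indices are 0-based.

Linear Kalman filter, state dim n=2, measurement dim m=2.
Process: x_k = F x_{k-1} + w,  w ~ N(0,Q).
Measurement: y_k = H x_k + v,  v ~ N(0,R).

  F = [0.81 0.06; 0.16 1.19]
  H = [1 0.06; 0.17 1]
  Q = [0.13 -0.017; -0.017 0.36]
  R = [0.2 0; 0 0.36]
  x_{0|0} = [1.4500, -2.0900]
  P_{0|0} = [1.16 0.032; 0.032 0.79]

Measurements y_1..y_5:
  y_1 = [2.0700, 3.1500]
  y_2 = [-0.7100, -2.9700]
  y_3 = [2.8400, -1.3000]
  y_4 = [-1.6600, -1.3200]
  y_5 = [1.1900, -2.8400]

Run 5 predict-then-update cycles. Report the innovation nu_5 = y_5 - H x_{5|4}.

step 1: x^-=[1.0491, -2.2551]  P^-=[0.8970 0.2209; 0.2209 1.5206]  S=[1.1290 0.4669; 0.4669 1.9816]  K=[0.8070 -0.0017; -0.0540 0.7990]  nu=[1.1562, 5.2268]  x^+=[1.9732, 1.8587]  P^+=[0.1631 -0.0283; -0.0283 0.2925]
step 2: x^-=[1.7099, 2.5276]  P^-=[0.2353 -0.0026; -0.0026 0.7675]  S=[0.4378 0.0835; 0.0835 1.1335]  K=[0.5384 -0.0066; -0.0301 0.6790]  nu=[-2.5715, -5.7883]  x^+=[0.3636, -1.3251]  P^+=[0.1089 -0.0209; -0.0209 0.2480]
step 3: x^-=[0.2150, -1.5187]  P^-=[0.2003 -0.0055; -0.0055 0.7060]  S=[0.4022 0.0708; 0.0708 1.0699]  K=[0.4984 -0.0063; -0.0248 0.6606]  nu=[2.7161, 0.1822]  x^+=[1.5675, -1.4656]  P^+=[0.1008 -0.0194; -0.0194 0.2411]
step 4: x^-=[1.1817, -1.4933]  P^-=[0.1951 -0.0056; -0.0056 0.6966]  S=[0.3970 0.0693; 0.0693 1.0604]  K=[0.4918 -0.0062; -0.0237 0.6576]  nu=[-2.7521, -0.0276]  x^+=[-0.1716, -1.4463]  P^+=[0.0995 -0.0191; -0.0191 0.2400]
step 5: x^-=[-0.2258, -1.7486]  P^-=[0.1943 -0.0056; -0.0056 0.6951]  S=[0.3961 0.0691; 0.0691 1.0588]  K=[0.4907 -0.0061; -0.0234 0.6571]  nu=[1.5207, -1.0530]  x^+=[0.5269, -2.4762]  P^+=[0.0993 -0.0191; -0.0191 0.2398]

innov = [1.5207, -1.0530]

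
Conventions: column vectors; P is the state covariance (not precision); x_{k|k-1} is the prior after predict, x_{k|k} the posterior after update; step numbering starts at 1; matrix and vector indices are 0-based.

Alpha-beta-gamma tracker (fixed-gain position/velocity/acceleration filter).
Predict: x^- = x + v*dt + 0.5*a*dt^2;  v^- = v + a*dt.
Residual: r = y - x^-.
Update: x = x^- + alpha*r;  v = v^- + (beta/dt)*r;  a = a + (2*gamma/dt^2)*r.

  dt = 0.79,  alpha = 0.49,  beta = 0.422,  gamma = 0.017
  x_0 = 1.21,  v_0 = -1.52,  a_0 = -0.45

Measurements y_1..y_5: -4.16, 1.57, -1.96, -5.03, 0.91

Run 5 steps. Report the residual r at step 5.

step 1: x_pred=-0.1312  r=-4.0288  x^+=-2.1053  v^+=-4.0276  a^+=-0.6695
step 2: x_pred=-5.4960  r=7.0660  x^+=-2.0337  v^+=-0.7820  a^+=-0.2845
step 3: x_pred=-2.7402  r=0.7802  x^+=-2.3579  v^+=-0.5900  a^+=-0.2420
step 4: x_pred=-2.8995  r=-2.1305  x^+=-3.9435  v^+=-1.9192  a^+=-0.3581
step 5: x_pred=-5.5714  r=6.4814  x^+=-2.3955  v^+=1.2601  a^+=-0.0050

resid = 6.4814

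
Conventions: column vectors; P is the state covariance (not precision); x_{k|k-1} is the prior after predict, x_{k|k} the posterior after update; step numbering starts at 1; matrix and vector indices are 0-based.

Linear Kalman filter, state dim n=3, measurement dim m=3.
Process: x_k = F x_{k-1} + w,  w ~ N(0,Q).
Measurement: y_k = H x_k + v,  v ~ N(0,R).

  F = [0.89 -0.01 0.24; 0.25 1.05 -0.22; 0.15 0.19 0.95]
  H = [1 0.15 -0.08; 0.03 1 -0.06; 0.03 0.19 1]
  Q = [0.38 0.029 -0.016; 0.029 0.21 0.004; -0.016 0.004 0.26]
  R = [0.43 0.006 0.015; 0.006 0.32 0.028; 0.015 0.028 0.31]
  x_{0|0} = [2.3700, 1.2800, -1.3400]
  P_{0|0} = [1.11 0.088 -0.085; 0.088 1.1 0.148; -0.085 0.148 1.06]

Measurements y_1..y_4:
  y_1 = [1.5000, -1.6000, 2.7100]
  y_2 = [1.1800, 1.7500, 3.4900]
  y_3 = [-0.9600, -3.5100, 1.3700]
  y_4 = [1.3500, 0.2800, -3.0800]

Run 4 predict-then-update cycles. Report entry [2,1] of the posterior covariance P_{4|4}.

step 1: x^-=[1.7749, 2.2313, -0.6743]  P^-=[1.2818 0.3396 0.3169; 0.3396 1.5306 0.1856; 0.3169 0.1856 1.3156]  S=[1.8014 0.5852 0.3991; 0.5852 1.8535 0.4456; 0.3991 0.4456 1.7754]  K=[0.7246 -0.0561 0.0877; 0.0336 0.7988 0.0661; -0.0022 -0.1287 0.7990]  nu=[-0.6635, -3.9250, 2.9071]  x^+=[1.7696, -0.7343, 2.1552]  P^+=[0.3178 -0.0189 0.0305; -0.0189 0.2579 -0.0051; 0.0305 -0.0051 0.2441]
step 2: x^-=[2.0995, -0.8028, 2.1733]  P^-=[0.6592 0.0611 0.1052; 0.0611 0.5151 0.0139; 0.1052 0.0139 0.5026]  S=[1.1052 0.1590 0.1279; 0.1590 0.8392 0.1152; 0.1279 0.1152 0.8440]  K=[0.5932 -0.0341 0.0765; 0.0320 0.6025 0.0475; 0.0039 -0.1009 0.6155]  nu=[-0.6252, 2.6202, 1.4062]  x^+=[1.7470, 0.8226, 2.7720]  P^+=[0.2598 -0.0114 0.0260; -0.0114 0.1944 -0.0045; 0.0260 -0.0045 0.1881]
step 3: x^-=[2.2119, 0.6907, 3.0518]  P^-=[0.6080 0.0595 0.0821; 0.0595 0.4429 0.0119; 0.0821 0.0119 0.4478]  S=[1.0553 0.1464 0.1051; 0.1464 0.7669 0.1020; 0.1051 0.1020 0.7844]  K=[0.5749 -0.0239 0.0684; 0.0353 0.5660 0.0464; -0.0000 -0.0947 0.5892]  nu=[-3.0313, -4.0839, -1.8794]  x^+=[0.4382, -1.8149, 2.3313]  P^+=[0.2512 -0.0084 0.0232; -0.0084 0.1827 -0.0037; 0.0232 -0.0037 0.1800]
step 4: x^-=[0.9677, -2.3090, 1.9357]  P^-=[0.5995 0.0615 0.0772; 0.0615 0.4305 0.0117; 0.0772 0.0117 0.4395]  S=[1.0478 0.1466 0.1006; 0.1466 0.7547 0.0999; 0.1006 0.0999 0.7754]  K=[0.5716 -0.0206 0.0663; 0.0368 0.5587 0.0462; -0.0013 -0.0935 0.5849]  nu=[0.8835, 2.6761, -4.6060]  x^+=[1.1123, -0.9941, -1.0099]  P^+=[0.2496 -0.0074 0.0225; -0.0074 0.1803 -0.0035; 0.0225 -0.0035 0.1787]

P_post[2,1] = -0.0035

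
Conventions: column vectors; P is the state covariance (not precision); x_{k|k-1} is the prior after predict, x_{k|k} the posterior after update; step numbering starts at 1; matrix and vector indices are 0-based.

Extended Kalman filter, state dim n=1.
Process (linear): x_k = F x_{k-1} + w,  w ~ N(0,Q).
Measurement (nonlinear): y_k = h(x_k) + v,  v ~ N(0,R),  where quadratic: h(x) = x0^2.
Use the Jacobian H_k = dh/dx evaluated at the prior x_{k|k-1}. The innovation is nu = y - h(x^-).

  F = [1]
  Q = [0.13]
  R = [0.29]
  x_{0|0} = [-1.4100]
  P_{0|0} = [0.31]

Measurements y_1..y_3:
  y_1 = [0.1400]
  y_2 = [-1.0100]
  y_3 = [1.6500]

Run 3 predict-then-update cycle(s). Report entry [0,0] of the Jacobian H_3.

step 1: x^-=[-1.4100]  P^-=[0.4400]  H_jac=[-2.8200]  S=[3.7891]  K=[-0.3275]  nu=[-1.8481]  x^+=[-0.8048]  P^+=[0.0337]
step 2: x^-=[-0.8048]  P^-=[0.1637]  H_jac=[-1.6096]  S=[0.7141]  K=[-0.3690]  nu=[-1.6577]  x^+=[-0.1932]  P^+=[0.0665]
step 3: x^-=[-0.1932]  P^-=[0.1965]  H_jac=[-0.3864]  S=[0.3193]  K=[-0.2377]  nu=[1.6127]  x^+=[-0.5766]  P^+=[0.1784]

H_jac[0,0] = -0.3864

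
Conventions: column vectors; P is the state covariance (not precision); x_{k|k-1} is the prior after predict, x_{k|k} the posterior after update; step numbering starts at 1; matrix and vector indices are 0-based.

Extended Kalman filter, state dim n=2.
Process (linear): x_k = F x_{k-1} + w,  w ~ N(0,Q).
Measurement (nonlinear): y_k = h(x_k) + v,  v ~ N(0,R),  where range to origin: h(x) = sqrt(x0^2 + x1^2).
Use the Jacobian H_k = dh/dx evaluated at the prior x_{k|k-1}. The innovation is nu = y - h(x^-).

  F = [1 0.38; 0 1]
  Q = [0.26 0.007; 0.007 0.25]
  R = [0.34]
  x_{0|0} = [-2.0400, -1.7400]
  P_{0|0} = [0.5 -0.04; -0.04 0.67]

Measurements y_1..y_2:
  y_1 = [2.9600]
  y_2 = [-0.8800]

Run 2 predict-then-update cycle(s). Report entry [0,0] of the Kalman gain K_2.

step 1: x^-=[-2.7012, -1.7400]  P^-=[0.8263 0.2216; 0.2216 0.9200]  H_jac=[-0.8407 -0.5415]  S=[1.3956]  K=[-0.5838; -0.4905]  nu=[-0.2531]  x^+=[-2.5534, -1.6159]  P^+=[0.3508 -0.1780; -0.1780 0.5843]
step 2: x^-=[-3.1675, -1.6159]  P^-=[0.5598 0.0510; 0.0510 0.8343]  H_jac=[-0.8908 -0.4544]  S=[0.9978]  K=[-0.5230; -0.4255]  nu=[-4.4358]  x^+=[-0.8474, 0.2715]  P^+=[0.2869 -0.1710; -0.1710 0.6536]

K[0,0] = -0.5230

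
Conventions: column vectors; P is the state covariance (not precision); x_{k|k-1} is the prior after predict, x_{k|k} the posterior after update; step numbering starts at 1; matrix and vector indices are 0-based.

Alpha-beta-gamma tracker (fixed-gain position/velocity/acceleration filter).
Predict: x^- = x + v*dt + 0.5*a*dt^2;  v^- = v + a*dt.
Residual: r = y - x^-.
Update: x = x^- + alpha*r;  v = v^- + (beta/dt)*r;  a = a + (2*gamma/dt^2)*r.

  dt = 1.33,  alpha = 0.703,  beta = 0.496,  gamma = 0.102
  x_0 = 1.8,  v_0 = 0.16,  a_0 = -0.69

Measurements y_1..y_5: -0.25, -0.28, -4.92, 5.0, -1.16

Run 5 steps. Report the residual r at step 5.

step 1: x_pred=1.4025  r=-1.6525  x^+=0.2408  v^+=-1.3740  a^+=-0.8806
step 2: x_pred=-2.3654  r=2.0854  x^+=-0.8994  v^+=-1.7674  a^+=-0.6401
step 3: x_pred=-3.8162  r=-1.1038  x^+=-4.5922  v^+=-3.0304  a^+=-0.7674
step 4: x_pred=-9.3013  r=14.3013  x^+=0.7525  v^+=1.2824  a^+=0.8819
step 5: x_pred=3.2382  r=-4.3982  x^+=0.1463  v^+=0.8152  a^+=0.3747

resid = -4.3982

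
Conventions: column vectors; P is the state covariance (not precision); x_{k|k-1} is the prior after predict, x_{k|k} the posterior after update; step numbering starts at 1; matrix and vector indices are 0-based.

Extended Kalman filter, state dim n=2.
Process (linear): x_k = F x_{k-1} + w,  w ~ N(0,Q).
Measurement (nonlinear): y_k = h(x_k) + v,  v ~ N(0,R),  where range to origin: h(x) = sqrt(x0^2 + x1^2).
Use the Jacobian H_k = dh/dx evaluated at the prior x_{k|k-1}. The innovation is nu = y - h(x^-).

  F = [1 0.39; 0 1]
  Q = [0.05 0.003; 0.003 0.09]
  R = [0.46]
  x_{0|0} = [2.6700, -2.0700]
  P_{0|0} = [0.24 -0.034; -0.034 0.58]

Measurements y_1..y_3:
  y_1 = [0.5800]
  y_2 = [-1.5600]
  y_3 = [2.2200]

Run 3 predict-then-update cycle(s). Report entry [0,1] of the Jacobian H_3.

step 1: x^-=[1.8627, -2.0700]  P^-=[0.3517 0.1952; 0.1952 0.6700]  H_jac=[0.6689 -0.7433]  S=[0.7935]  K=[0.1136; -0.4631]  nu=[-2.2047]  x^+=[1.6122, -1.0489]  P^+=[0.3415 0.2370; 0.2370 0.4998]
step 2: x^-=[1.2031, -1.0489]  P^-=[0.6523 0.4349; 0.4349 0.5898]  H_jac=[0.7537 -0.6572]  S=[0.6545]  K=[0.3146; -0.0914]  nu=[-3.1562]  x^+=[0.2103, -0.7605]  P^+=[0.5875 0.4537; 0.4537 0.5843]
step 3: x^-=[-0.0863, -0.7605]  P^-=[1.0803 0.6846; 0.6846 0.6743]  H_jac=[-0.1128 -0.9936]  S=[1.2929]  K=[-0.6203; -0.5779]  nu=[1.4546]  x^+=[-0.9887, -1.6012]  P^+=[0.5828 0.2210; 0.2210 0.2425]

H_jac[0,1] = -0.9936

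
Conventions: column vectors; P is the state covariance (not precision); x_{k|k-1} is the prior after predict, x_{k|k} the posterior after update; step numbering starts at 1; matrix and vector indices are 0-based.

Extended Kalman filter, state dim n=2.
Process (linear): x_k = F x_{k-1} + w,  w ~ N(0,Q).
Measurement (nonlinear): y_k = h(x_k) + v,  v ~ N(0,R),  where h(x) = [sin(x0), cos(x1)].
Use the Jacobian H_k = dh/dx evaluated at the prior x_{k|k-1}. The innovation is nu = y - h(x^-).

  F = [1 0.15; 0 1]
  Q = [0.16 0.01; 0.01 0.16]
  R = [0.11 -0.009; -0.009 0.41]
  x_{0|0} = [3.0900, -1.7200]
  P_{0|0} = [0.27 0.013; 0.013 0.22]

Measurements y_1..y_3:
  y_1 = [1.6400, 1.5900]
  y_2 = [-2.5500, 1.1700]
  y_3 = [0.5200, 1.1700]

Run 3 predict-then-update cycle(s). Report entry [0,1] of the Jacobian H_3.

step 1: x^-=[2.8320, -1.7200]  P^-=[0.4389 0.0560; 0.0560 0.3800]  H_jac=[-0.9525 0.0000; 0.0000 0.9889]  S=[0.5081 -0.0617; -0.0617 0.7816]  K=[-0.8219 0.0059; -0.0470 0.4771]  nu=[1.3353, 1.7387]  x^+=[1.7448, -0.9533]  P^+=[0.0950 0.0099; 0.0099 0.1982]
step 2: x^-=[1.6018, -0.9533]  P^-=[0.2624 0.0497; 0.0497 0.3582]  H_jac=[-0.0310 0.0000; 0.0000 0.8153]  S=[0.1103 -0.0103; -0.0103 0.6481]  K=[-0.0680 0.0614; 0.0280 0.4511]  nu=[-3.5495, 0.5910]  x^+=[1.8796, -0.7861]  P^+=[0.2594 0.0316; 0.0316 0.2265]
step 3: x^-=[1.7617, -0.7861]  P^-=[0.4340 0.0756; 0.0756 0.3865]  H_jac=[-0.1898 0.0000; 0.0000 0.7076]  S=[0.1256 -0.0192; -0.0192 0.6035]  K=[-0.6451 0.0682; -0.0453 0.4517]  nu=[-0.4618, 0.4634]  x^+=[2.0912, -0.5558]  P^+=[0.3772 0.0477; 0.0477 0.2623]

H_jac[0,1] = 0.0000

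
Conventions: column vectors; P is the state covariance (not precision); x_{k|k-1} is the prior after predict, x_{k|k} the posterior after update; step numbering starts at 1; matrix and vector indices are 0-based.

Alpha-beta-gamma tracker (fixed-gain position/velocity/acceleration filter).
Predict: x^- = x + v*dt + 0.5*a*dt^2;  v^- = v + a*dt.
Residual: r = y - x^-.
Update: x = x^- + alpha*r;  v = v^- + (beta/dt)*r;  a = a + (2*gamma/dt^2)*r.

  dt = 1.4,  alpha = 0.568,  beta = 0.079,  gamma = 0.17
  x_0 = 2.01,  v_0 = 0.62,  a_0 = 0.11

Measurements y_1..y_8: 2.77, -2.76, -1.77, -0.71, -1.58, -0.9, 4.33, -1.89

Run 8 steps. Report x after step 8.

step 1: x_pred=2.9858  r=-0.2158  x^+=2.8632  v^+=0.7618  a^+=0.0726
step 2: x_pred=4.0009  r=-6.7609  x^+=0.1607  v^+=0.4819  a^+=-1.1002
step 3: x_pred=-0.2429  r=-1.5271  x^+=-1.1103  v^+=-1.1446  a^+=-1.3652
step 4: x_pred=-4.0506  r=3.3406  x^+=-2.1531  v^+=-2.8673  a^+=-0.7857
step 5: x_pred=-6.9373  r=5.3573  x^+=-3.8944  v^+=-3.6649  a^+=0.1437
step 6: x_pred=-8.8845  r=7.9845  x^+=-4.3493  v^+=-3.0133  a^+=1.5287
step 7: x_pred=-7.0697  r=11.3997  x^+=-0.5947  v^+=-0.2298  a^+=3.5062
step 8: x_pred=2.5198  r=-4.4098  x^+=0.0150  v^+=4.4301  a^+=2.7413

x_post = 0.0150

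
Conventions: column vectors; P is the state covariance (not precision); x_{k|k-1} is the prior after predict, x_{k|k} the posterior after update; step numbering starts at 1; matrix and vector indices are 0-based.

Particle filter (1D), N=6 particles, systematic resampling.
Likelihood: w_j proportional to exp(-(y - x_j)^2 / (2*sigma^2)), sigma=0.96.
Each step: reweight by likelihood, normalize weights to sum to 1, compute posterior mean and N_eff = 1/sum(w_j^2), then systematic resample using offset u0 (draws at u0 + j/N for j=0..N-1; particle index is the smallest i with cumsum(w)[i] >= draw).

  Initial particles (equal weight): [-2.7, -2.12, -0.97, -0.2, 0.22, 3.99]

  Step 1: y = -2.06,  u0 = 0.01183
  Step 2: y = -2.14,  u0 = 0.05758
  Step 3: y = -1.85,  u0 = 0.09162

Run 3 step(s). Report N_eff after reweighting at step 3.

step 1: w=[0.3157, 0.3935, 0.2069, 0.0603, 0.0235, 0.0000]  mean=-1.8943  Neff=3.3163  idx=[0, 0, 1, 1, 1, 2]
step 2: w=[0.1634, 0.1634, 0.1937, 0.1937, 0.1937, 0.0922]  mean=-2.2035  Neff=5.7331  idx=[0, 1, 2, 3, 4, 4]
step 3: w=[0.1300, 0.1300, 0.1850, 0.1850, 0.1850, 0.1850]  mean=-2.2708  Neff=5.8585  idx=[0, 1, 2, 3, 4, 5]

N_eff = 5.8585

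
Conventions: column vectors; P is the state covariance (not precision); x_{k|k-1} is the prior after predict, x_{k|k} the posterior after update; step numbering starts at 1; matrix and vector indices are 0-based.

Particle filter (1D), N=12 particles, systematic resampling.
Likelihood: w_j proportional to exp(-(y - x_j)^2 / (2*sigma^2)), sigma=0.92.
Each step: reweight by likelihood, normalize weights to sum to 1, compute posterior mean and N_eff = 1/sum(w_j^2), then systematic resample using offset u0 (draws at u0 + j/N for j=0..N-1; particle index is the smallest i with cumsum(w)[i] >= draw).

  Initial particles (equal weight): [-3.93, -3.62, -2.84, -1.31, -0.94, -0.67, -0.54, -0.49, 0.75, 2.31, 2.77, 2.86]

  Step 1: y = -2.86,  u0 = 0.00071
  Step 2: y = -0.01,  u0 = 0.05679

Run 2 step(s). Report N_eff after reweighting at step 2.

N_eff = 2.0379

step 1: w=[0.1875, 0.2622, 0.3687, 0.0892, 0.0418, 0.0217, 0.0153, 0.0134, 0.0002, 0.0000, 0.0000, 0.0000]  mean=-2.9187  Neff=3.9928  idx=[0, 0, 0, 1, 1, 1, 2, 2, 2, 2, 3, 4]
step 2: w=[0.0001, 0.0001, 0.0001, 0.0005, 0.0005, 0.0005, 0.0088, 0.0088, 0.0088, 0.0088, 0.3665, 0.5967]  mean=-1.1469  Neff=2.0379  idx=[10, 10, 10, 10, 10, 11, 11, 11, 11, 11, 11, 11]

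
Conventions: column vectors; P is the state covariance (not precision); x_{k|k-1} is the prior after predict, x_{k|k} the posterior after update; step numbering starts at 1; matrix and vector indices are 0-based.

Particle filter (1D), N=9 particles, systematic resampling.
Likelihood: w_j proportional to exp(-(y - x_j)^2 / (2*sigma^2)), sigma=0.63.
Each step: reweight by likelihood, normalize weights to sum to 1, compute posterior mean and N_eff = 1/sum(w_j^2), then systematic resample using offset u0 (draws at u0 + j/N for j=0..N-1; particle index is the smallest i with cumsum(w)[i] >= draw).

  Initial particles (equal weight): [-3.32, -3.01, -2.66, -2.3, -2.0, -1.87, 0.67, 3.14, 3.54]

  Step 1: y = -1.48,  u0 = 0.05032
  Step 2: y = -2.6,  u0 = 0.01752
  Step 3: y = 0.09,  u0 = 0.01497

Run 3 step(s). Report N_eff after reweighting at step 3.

step 1: w=[0.0064, 0.0237, 0.0784, 0.1941, 0.3221, 0.3739, 0.0013, 0.0000, 0.0000]  mean=-2.0902  Neff=3.4719  idx=[2, 3, 3, 4, 4, 4, 5, 5, 5]
step 2: w=[0.1600, 0.1435, 0.1435, 0.1021, 0.1021, 0.1021, 0.0822, 0.0822, 0.0822]  mean=-2.1597  Neff=8.4486  idx=[0, 0, 1, 2, 3, 4, 5, 6, 7]
step 3: w=[0.0025, 0.0025, 0.0252, 0.0252, 0.1373, 0.1373, 0.1373, 0.2664, 0.2664]  mean=-1.9491  Neff=5.0059  idx=[2, 4, 5, 6, 6, 7, 7, 8, 8]

N_eff = 5.0059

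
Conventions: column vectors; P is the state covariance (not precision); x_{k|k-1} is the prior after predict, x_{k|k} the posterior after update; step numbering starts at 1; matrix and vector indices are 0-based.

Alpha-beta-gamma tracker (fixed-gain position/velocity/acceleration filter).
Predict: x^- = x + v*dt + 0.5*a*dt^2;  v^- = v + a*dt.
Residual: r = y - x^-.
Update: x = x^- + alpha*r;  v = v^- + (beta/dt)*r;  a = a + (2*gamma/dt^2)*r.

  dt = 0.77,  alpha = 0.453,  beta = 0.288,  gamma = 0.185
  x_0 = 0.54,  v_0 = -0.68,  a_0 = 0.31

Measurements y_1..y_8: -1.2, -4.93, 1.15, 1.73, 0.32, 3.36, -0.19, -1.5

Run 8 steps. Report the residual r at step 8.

step 1: x_pred=0.1083  r=-1.3083  x^+=-0.4844  v^+=-0.9306  a^+=-0.5064
step 2: x_pred=-1.3511  r=-3.5789  x^+=-2.9723  v^+=-2.6592  a^+=-2.7399
step 3: x_pred=-5.8322  r=6.9822  x^+=-2.6692  v^+=-2.1574  a^+=1.6174
step 4: x_pred=-3.8510  r=5.5810  x^+=-1.3228  v^+=1.1754  a^+=5.1002
step 5: x_pred=1.0942  r=-0.7742  x^+=0.7435  v^+=4.8129  a^+=4.6170
step 6: x_pred=5.8182  r=-2.4582  x^+=4.7046  v^+=7.4486  a^+=3.0830
step 7: x_pred=11.3540  r=-11.5440  x^+=6.1246  v^+=5.5048  a^+=-4.1211
step 8: x_pred=9.1416  r=-10.6416  x^+=4.3209  v^+=-1.6487  a^+=-10.7620

resid = -10.6416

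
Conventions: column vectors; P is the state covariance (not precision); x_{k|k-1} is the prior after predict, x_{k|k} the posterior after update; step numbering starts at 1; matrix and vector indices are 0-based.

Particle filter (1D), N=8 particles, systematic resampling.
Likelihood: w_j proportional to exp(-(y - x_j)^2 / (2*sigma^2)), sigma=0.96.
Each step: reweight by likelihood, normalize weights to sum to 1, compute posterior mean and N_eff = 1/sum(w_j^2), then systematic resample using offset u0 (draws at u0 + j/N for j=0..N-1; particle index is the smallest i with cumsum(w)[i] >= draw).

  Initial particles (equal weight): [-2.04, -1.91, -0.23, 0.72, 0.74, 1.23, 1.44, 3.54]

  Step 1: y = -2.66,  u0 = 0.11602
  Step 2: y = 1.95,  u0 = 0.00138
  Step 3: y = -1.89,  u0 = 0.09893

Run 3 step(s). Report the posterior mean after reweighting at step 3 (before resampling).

post_mean = -0.9291

step 1: w=[0.5094, 0.4624, 0.0255, 0.0013, 0.0012, 0.0002, 0.0001, 0.0000]  mean=-1.9261  Neff=2.1099  idx=[0, 0, 0, 0, 1, 1, 1, 2]
step 2: w=[0.0023, 0.0023, 0.0023, 0.0023, 0.0040, 0.0040, 0.0040, 0.9789]  mean=-0.2666  Neff=1.0435  idx=[0, 7, 7, 7, 7, 7, 7, 7]
step 3: w=[0.3862, 0.0877, 0.0877, 0.0877, 0.0877, 0.0877, 0.0877, 0.0877]  mean=-0.9291  Neff=4.9261  idx=[0, 0, 0, 2, 3, 4, 6, 7]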